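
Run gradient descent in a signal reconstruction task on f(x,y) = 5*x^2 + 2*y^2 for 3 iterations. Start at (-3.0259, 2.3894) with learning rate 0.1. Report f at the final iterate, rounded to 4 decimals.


Gradient descent on f(x,y) = 5*x^2 + 2*y^2.
Starting point: (-3.0259, 2.3894), alpha = 0.1
Step 1: grad_x = 2*5*-3.0259 = -30.259, grad_y = 2*2*2.3894 = 9.5576
  x_1 = -3.0259 - 0.1*-30.259 = 0.0
  y_1 = 2.3894 - 0.1*9.5576 = 1.4336
Step 2: grad_x = 2*5*0.0 = 0.0, grad_y = 2*2*1.4336 = 5.7346
  x_2 = 0.0 - 0.1*0.0 = 0.0
  y_2 = 1.4336 - 0.1*5.7346 = 0.8602
Step 3: grad_x = 2*5*0.0 = 0.0, grad_y = 2*2*0.8602 = 3.4407
  x_3 = 0.0 - 0.1*0.0 = 0.0
  y_3 = 0.8602 - 0.1*3.4407 = 0.5161
f(0.0, 0.5161) = 5*0.0^2 + 2*0.5161^2 = 0.5327


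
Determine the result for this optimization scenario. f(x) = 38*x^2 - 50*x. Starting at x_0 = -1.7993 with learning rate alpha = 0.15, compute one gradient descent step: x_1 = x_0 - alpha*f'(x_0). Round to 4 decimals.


We compute the gradient at x_0 and apply the update.
f'(x) = 76*x - 50
f'(-1.7993) = 76*-1.7993 - 50 = -186.7468
x_1 = -1.7993 - 0.15*-186.7468 = 26.2127


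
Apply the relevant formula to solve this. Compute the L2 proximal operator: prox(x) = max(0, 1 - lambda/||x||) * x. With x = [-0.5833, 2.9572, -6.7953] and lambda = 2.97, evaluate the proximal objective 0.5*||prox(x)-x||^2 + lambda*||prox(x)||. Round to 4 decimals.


Step 1: Compute ||x||.
||x|| = 7.4338
Step 2: Compute scaling factor.
scale = max(0, 1 - 2.97/7.4338) = 0.6005
Step 3: prox(x) = [-0.3503, 1.7757, -4.0804]
||prox(x)|| = 4.4638
Step 4: Proximal objective.
0.5*||prox-x||^2 = 4.4105
lambda*||prox|| = 13.2575
Total = 17.6679


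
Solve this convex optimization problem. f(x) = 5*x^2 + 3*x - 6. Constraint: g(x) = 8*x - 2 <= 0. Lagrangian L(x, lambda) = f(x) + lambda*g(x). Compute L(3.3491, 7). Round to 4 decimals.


Step 1: Evaluate f(x).
f(3.3491) = 5*3.3491^2 + 3*3.3491 - 6 = 60.1297
Step 2: Evaluate g(x).
g(3.3491) = 8*3.3491 - 2 = 24.7928
Step 3: Compute Lagrangian.
L = 60.1297 + 7*24.7928 = 233.6793


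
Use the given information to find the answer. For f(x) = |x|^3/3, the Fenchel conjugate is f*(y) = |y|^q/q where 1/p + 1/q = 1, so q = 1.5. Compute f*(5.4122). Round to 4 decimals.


The conjugate exponent q satisfies 1/p + 1/q = 1.
p = 3, so q = 3/(3 - 1) = 1.5
|y|^q = 5.4122^1.5 = 12.591
f*(5.4122) = 12.591 / 1.5 = 8.394


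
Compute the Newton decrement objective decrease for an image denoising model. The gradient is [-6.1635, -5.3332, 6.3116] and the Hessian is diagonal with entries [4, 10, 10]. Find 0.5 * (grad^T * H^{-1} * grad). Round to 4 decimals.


Step 1: H is diagonal, so H^(-1) * g = [-1.5409, -0.5333, 0.6312].
Step 2: g^T H^(-1) g = sum_i g_i^2 / H_ii
  = (-6.1635)^2/4 + (-5.3332)^2/10 + (6.3116)^2/10
  = 9.4972 + 2.8443 + 3.9836 = 16.3251
Step 3: Objective decrease = 0.5 * g^T H^(-1) g = 8.1626


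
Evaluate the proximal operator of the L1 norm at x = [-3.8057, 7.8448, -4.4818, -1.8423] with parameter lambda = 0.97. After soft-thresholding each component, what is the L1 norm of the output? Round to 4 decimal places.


Soft-thresholding with lambda = 0.97:
prox(-3.8057) = sign(-3.8057)*max(|-3.8057| - 0.97, 0) = -2.8357
prox(7.8448) = sign(7.8448)*max(|7.8448| - 0.97, 0) = 6.8748
prox(-4.4818) = sign(-4.4818)*max(|-4.4818| - 0.97, 0) = -3.5118
prox(-1.8423) = sign(-1.8423)*max(|-1.8423| - 0.97, 0) = -0.8723
prox(x) = [-2.8357, 6.8748, -3.5118, -0.8723]
||prox(x)||_1 = 2.8357 + 6.8748 + 3.5118 + 0.8723 = 14.0946


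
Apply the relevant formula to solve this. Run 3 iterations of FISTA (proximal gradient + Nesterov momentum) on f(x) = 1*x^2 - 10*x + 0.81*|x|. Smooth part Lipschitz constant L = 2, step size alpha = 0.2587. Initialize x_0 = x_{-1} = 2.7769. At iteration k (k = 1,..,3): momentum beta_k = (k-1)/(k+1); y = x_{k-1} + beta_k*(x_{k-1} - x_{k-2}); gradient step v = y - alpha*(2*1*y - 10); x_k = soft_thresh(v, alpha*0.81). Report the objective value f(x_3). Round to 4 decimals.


FISTA on f(x) = 1*x^2 - 10*x + 0.81*|x|
L = 2, alpha = 0.2587
Iteration 1: beta = 0.0, y = 2.7769 + 0.0*(2.7769 - 2.7769) = 2.7769
  grad(y) = -4.4462, v = y - alpha*grad = 3.9271
  prox(v) = soft_thresh(3.9271, 0.2095) = 3.7176
Iteration 2: beta = 0.3333, y = 3.7176 + 0.3333*(3.7176 - 2.7769) = 4.0311
  grad(y) = -1.9377, v = y - alpha*grad = 4.5324
  prox(v) = soft_thresh(4.5324, 0.2095) = 4.3229
Iteration 3: beta = 0.5, y = 4.3229 + 0.5*(4.3229 - 3.7176) = 4.6255
  grad(y) = -0.7489, v = y - alpha*grad = 4.8193
  prox(v) = soft_thresh(4.8193, 0.2095) = 4.6097
f(x_3) = 1*4.6097^2 - 10*4.6097 + 0.81*|4.6097| = -21.1138


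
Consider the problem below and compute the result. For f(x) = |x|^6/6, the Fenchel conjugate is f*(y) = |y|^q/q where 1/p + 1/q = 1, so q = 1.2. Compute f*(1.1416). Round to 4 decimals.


The conjugate exponent q satisfies 1/p + 1/q = 1.
p = 6, so q = 6/(6 - 1) = 1.2
|y|^q = 1.1416^1.2 = 1.1722
f*(1.1416) = 1.1722 / 1.2 = 0.9769


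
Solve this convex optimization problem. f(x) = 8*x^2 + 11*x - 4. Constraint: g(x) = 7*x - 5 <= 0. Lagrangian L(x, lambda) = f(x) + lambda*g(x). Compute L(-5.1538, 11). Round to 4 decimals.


Step 1: Evaluate f(x).
f(-5.1538) = 8*(-5.1538)^2 + 11*(-5.1538) - 4 = 151.8014
Step 2: Evaluate g(x).
g(-5.1538) = 7*-5.1538 - 5 = -41.0766
Step 3: Compute Lagrangian.
L = 151.8014 + 11*-41.0766 = -300.0412


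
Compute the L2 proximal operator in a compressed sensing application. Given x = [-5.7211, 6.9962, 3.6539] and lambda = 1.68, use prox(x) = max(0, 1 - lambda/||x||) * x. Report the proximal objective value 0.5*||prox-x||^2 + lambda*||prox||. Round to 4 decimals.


Step 1: Compute ||x||.
||x|| = 9.7483
Step 2: Compute scaling factor.
scale = max(0, 1 - 1.68/9.7483) = 0.8277
Step 3: prox(x) = [-4.7351, 5.7905, 3.0242]
||prox(x)|| = 8.0683
Step 4: Proximal objective.
0.5*||prox-x||^2 = 1.4112
lambda*||prox|| = 13.5547
Total = 14.9659


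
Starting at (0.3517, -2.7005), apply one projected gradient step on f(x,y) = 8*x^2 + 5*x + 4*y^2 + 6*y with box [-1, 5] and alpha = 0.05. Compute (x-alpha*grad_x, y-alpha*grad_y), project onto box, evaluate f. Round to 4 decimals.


Step 1: Compute gradient at (0.3517, -2.7005).
grad_x = 2*8*0.3517 + 5 = 10.6272
grad_y = 2*4*-2.7005 + 6 = -15.604
Step 2: Gradient step.
x_raw = 0.3517 - 0.05*10.6272 = -0.1797
y_raw = -2.7005 - 0.05*-15.604 = -1.9203
Step 3: Project onto [-1, 5].
x_proj = clip(-0.1797) = -0.1797
y_proj = clip(-1.9203) = -1.0
Step 4: Evaluate f.
f(-0.1797, -1.0) = -2.6401


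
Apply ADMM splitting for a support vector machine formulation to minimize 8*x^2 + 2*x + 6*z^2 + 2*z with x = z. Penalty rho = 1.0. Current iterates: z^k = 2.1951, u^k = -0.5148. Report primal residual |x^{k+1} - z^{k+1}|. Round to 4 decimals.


ADMM iteration with rho = 1.0, z^k = 2.1951, u^k = -0.5148
Step 1: x-update.
Minimize 8*x^2 + 2*x + (1.0/2)*(x - 2.1951 - 0.5148)^2
FOC: (2*8 + 1.0)*x = -2 + 1.0*(2.1951 + 0.5148)
x^{k+1} = 0.0418
Step 2: z-update.
Minimize 6*z^2 + 2*z + (1.0/2)*(0.0418 - z - 0.5148)^2
FOC: (2*6 + 1.0)*z = -2 + 1.0*(0.0418 - 0.5148)
z^{k+1} = -0.1902
Step 3: u-update.
u^{k+1} = -0.5148 + 0.0418 + 0.1902 = -0.2828
Step 4: Primal residual = |0.0418 + 0.1902| = 0.232


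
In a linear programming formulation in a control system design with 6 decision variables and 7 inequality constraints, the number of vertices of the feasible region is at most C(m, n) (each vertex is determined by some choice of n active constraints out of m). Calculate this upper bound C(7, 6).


Each vertex corresponds to some choice of n active constraints out of m, so the number of vertices is at most C(m, n) = m! / (n!(m-n)!).
m = 7, n = 6
Numerator: 7 * 6 * 5 * 4 * 3 * 2
Denominator: 6! = 720
C(7, 6) = 7


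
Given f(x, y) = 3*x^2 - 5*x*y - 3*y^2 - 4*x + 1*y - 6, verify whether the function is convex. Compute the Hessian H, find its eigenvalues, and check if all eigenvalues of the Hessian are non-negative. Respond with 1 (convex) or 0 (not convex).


The Hessian of f(x,y) = 3*x^2 - 5*x*y - 3*y^2 - 4*x + 1*y - 6 is:
H = [[6, -5], [-5, -6]]
Trace = 6 - 6 = 0
Determinant = 6*-6 - (-5)^2 = -61
Discriminant = (0)^2 - 4*-61 = 244.0
Eigenvalues: lambda_1 = -7.8102, lambda_2 = 7.8102
The function is not convex.

0


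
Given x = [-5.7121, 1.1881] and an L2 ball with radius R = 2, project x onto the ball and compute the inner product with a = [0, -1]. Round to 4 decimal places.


Step 1: Compute ||x|| (intermediates to 6 decimals).
||x|| = sqrt((-5.7121)^2 + 1.1881^2) = 5.834352
Step 2: Project.
Since ||x|| > R, scale = R/||x|| = 2/5.834352 = 0.342797, proj(x) = scale * x
proj(x) = [-1.958091, 0.407277]
Step 3: Dot product.
a^T * proj(x) = 0*(-1.958091) - 1*0.407277 = -0.4073


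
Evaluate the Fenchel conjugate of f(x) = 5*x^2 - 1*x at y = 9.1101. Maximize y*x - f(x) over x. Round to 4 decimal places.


f*(y) = sup_x {y*x - a*x^2 - b*x} = sup_x {(y-b)*x - a*x^2}
FOC: (y - b) - 2a*x = 0 => x* = (y - b)/(2a)
x* = (9.1101 + 1)/(2*5) = 1.011
f*(9.1101) = (y-b)^2/(4a) = (9.1101 + 1)^2/(4*5)
= 102.2141/20 = 5.1107


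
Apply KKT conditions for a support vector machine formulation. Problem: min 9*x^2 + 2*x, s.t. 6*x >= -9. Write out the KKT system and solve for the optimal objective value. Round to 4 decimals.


Step 1: Try lambda = 0 (constraint inactive).
Stationarity: 2*9*x + 2 = 0
x* = -2/(2*9) = -1/9 = -0.1111 (rounded; the exact value -1/9 is used below)
Check constraint: 6*-0.1111 = -0.6666 >= -9 -- satisfied.
Step 2: Compute optimal value.
f(x*) = 9*(-1/9)^2 + 2*(-1/9) = -0.1111


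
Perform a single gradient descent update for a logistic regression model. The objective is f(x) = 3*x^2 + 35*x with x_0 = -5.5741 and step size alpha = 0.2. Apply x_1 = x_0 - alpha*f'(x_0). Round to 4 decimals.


We compute the gradient at x_0 and apply the update.
f'(x) = 6*x + 35
f'(-5.5741) = 6*-5.5741 + 35 = 1.5554
x_1 = -5.5741 - 0.2*1.5554 = -5.8852


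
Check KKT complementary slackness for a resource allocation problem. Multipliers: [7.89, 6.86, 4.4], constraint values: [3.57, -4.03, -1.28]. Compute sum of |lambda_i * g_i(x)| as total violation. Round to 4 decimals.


KKT complementary slackness check:
lambda_1 * g_1 = 7.89 * 3.57 = 28.1673
lambda_2 * g_2 = 6.86 * -4.03 = -27.6458
lambda_3 * g_3 = 4.4 * -1.28 = -5.632
Total violation = 28.1673 + 27.6458 + 5.632 = 61.4451


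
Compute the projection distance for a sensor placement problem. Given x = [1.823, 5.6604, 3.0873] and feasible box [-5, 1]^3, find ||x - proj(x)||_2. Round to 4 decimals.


Project each component onto [-5, 1].
clip(1.823) = 1.0, clip(5.6604) = 1.0, clip(3.0873) = 1.0
Projection = [1.0, 1.0, 1.0]
Squared diffs: [0.6773, 21.7193, 4.3568]
Distance = sqrt(26.7534) = 5.1724


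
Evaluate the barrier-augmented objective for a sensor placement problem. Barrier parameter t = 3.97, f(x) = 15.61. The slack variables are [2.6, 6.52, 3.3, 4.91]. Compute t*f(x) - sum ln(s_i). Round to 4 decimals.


Step 1: Compute log-barrier.
ln values: [0.9555, 1.8749, 1.1939, 1.5913]
phi = -(0.9555 + 1.8749 + 1.1939 + 1.5913) = -5.6156
Step 2: Compute augmented objective.
t*f(x) = 3.97*15.61 = 61.9717
Total = 61.9717 - 5.6156 = 56.3561


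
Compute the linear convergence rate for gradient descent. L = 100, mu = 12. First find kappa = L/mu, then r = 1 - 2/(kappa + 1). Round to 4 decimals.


Step 1: Compute the condition number.
kappa = L/mu = 100/12 = 8.3333
Step 2: Compute the convergence rate.
r = 1 - 2/(kappa + 1) = 1 - 2*mu/(L + mu) = (L - mu)/(L + mu) = 88/112 = 0.7857


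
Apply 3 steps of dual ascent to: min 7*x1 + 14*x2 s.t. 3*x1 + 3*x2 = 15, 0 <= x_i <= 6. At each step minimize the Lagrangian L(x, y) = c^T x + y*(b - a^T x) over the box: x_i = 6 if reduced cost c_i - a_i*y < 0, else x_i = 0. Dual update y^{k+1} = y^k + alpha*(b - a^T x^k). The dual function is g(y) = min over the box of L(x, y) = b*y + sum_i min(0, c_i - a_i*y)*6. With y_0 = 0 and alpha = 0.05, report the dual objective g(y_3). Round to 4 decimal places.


Dual ascent for LP: min 7*x1 + 14*x2, 3*x1 + 3*x2 = 15, 0 <= x_i <= 6
Step 1: y^k = 0.0, reduced costs: (7.0, 14.0)
  x^k = (0.0, 0.0), subgradient = b - a^T x = 15.0
  y^{k+1} = 0.0 + 0.05*15.0 = 0.75
Step 2: y^k = 0.75, reduced costs: (4.75, 11.75)
  x^k = (0.0, 0.0), subgradient = b - a^T x = 15.0
  y^{k+1} = 0.75 + 0.05*15.0 = 1.5
Step 3: y^k = 1.5, reduced costs: (2.5, 9.5)
  x^k = (0.0, 0.0), subgradient = b - a^T x = 15.0
  y^{k+1} = 1.5 + 0.05*15.0 = 2.25
Dual objective at y_3 = 2.25: reduced costs (0.25, 7.25), box minimizer x = (0.0, 0.0)
g(y_3) = b*y + (c1 - a1*y)*x1 + (c2 - a2*y)*x2 = 15*2.25 + 0.25*0.0 + 7.25*0.0 = 33.75 + 0.0 + 0.0 = 33.75


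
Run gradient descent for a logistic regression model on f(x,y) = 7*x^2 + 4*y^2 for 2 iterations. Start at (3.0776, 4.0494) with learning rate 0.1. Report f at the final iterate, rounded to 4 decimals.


Gradient descent on f(x,y) = 7*x^2 + 4*y^2.
Starting point: (3.0776, 4.0494), alpha = 0.1
Step 1: grad_x = 2*7*3.0776 = 43.0864, grad_y = 2*4*4.0494 = 32.3952
  x_1 = 3.0776 - 0.1*43.0864 = -1.231
  y_1 = 4.0494 - 0.1*32.3952 = 0.8099
Step 2: grad_x = 2*7*-1.231 = -17.2346, grad_y = 2*4*0.8099 = 6.479
  x_2 = -1.231 - 0.1*-17.2346 = 0.4924
  y_2 = 0.8099 - 0.1*6.479 = 0.162
f(0.4924, 0.162) = 7*0.4924^2 + 4*0.162^2 = 1.8023


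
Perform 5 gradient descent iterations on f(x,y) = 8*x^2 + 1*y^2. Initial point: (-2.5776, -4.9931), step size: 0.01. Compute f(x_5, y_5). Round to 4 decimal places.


Gradient descent on f(x,y) = 8*x^2 + 1*y^2.
Starting point: (-2.5776, -4.9931), alpha = 0.01
Step 1: grad_x = 2*8*-2.5776 = -41.2416, grad_y = 2*1*-4.9931 = -9.9862
  x_1 = -2.5776 - 0.01*-41.2416 = -2.1652
  y_1 = -4.9931 - 0.01*-9.9862 = -4.8932
Step 2: grad_x = 2*8*-2.1652 = -34.6429, grad_y = 2*1*-4.8932 = -9.7865
  x_2 = -2.1652 - 0.01*-34.6429 = -1.8188
  y_2 = -4.8932 - 0.01*-9.7865 = -4.7954
Step 3: grad_x = 2*8*-1.8188 = -29.1001, grad_y = 2*1*-4.7954 = -9.5907
  x_3 = -1.8188 - 0.01*-29.1001 = -1.5278
  y_3 = -4.7954 - 0.01*-9.5907 = -4.6995
Step 4: grad_x = 2*8*-1.5278 = -24.4441, grad_y = 2*1*-4.6995 = -9.3989
  x_4 = -1.5278 - 0.01*-24.4441 = -1.2833
  y_4 = -4.6995 - 0.01*-9.3989 = -4.6055
Step 5: grad_x = 2*8*-1.2833 = -20.533, grad_y = 2*1*-4.6055 = -9.211
  x_5 = -1.2833 - 0.01*-20.533 = -1.078
  y_5 = -4.6055 - 0.01*-9.211 = -4.5134
f(-1.078, -4.5134) = 8*(-1.078)^2 + 1*(-4.5134)^2 = 29.6669


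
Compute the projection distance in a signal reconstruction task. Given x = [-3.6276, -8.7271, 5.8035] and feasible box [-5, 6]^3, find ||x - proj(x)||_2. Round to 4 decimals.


Project each component onto [-5, 6].
clip(-3.6276) = -3.6276, clip(-8.7271) = -5.0, clip(5.8035) = 5.8035
Projection = [-3.6276, -5.0, 5.8035]
Squared diffs: [0.0, 13.8913, 0.0]
Distance = sqrt(13.8913) = 3.7271


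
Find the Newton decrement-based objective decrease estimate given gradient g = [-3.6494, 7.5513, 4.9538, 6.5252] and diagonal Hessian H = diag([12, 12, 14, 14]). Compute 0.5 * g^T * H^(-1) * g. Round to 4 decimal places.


Step 1: H is diagonal, so H^(-1) * g = [-0.3041, 0.6293, 0.3538, 0.4661].
Step 2: g^T H^(-1) g = sum_i g_i^2 / H_ii
  = (-3.6494)^2/12 + (7.5513)^2/12 + (4.9538)^2/14 + (6.5252)^2/14
  = 1.1098 + 4.7518 + 1.7529 + 3.0413 = 10.6559
Step 3: Objective decrease = 0.5 * g^T H^(-1) g = 5.3279


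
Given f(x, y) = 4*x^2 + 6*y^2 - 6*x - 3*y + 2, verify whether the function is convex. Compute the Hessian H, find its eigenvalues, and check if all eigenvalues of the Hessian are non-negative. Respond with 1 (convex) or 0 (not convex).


The Hessian of f(x,y) = 4*x^2 + 6*y^2 - 6*x - 3*y + 2 is:
H = [[8, 0], [0, 12]]
Trace = 8 + 12 = 20
Determinant = 8*12 - (0)^2 = 96
Discriminant = (20)^2 - 4*96 = 16.0
Eigenvalues: lambda_1 = 8.0, lambda_2 = 12.0
The function is convex.

1


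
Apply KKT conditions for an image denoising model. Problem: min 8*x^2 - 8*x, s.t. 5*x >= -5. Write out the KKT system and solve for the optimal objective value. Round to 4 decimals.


Step 1: Try lambda = 0 (constraint inactive).
Stationarity: 2*8*x - 8 = 0
x* = 8/(2*8) = 0.5
Check constraint: 5*0.5 = 2.5 >= -5 -- satisfied.
Step 2: Compute optimal value.
f(x*) = 8*0.5^2 - 8*0.5 = -2.0


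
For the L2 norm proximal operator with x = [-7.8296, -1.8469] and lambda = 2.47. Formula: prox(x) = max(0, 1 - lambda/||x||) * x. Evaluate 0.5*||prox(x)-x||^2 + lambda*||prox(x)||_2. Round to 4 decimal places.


Step 1: Compute ||x||.
||x|| = 8.0445
Step 2: Compute scaling factor.
scale = max(0, 1 - 2.47/8.0445) = 0.693
Step 3: prox(x) = [-5.4256, -1.2798]
||prox(x)|| = 5.5745
Step 4: Proximal objective.
0.5*||prox-x||^2 = 3.0505
lambda*||prox|| = 13.769
Total = 16.8194


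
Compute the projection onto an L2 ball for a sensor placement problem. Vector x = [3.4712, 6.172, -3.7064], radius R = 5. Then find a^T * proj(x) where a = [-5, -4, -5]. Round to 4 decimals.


Step 1: Compute ||x|| (intermediates to 6 decimals).
||x|| = sqrt(3.4712^2 + 6.172^2 + (-3.7064)^2) = 7.99251
Step 2: Project.
Since ||x|| > R, scale = R/||x|| = 5/7.99251 = 0.625586, proj(x) = scale * x
proj(x) = [2.171534, 3.861117, -2.318672]
Step 3: Dot product.
a^T * proj(x) = -5*2.171534 - 4*3.861117 - 5*(-2.318672) = -14.7088


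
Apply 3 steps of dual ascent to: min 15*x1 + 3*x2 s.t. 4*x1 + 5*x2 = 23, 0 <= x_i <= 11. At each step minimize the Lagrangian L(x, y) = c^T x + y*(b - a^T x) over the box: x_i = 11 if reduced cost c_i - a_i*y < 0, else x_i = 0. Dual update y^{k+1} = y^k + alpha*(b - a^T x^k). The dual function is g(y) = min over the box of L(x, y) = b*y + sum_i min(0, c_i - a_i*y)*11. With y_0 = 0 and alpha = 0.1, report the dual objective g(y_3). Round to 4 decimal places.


Dual ascent for LP: min 15*x1 + 3*x2, 4*x1 + 5*x2 = 23, 0 <= x_i <= 11
Step 1: y^k = 0.0, reduced costs: (15.0, 3.0)
  x^k = (0.0, 0.0), subgradient = b - a^T x = 23.0
  y^{k+1} = 0.0 + 0.1*23.0 = 2.3
Step 2: y^k = 2.3, reduced costs: (5.8, -8.5)
  x^k = (0.0, 11.0), subgradient = b - a^T x = -32.0
  y^{k+1} = 2.3 + 0.1*-32.0 = -0.9
Step 3: y^k = -0.9, reduced costs: (18.6, 7.5)
  x^k = (0.0, 0.0), subgradient = b - a^T x = 23.0
  y^{k+1} = -0.9 + 0.1*23.0 = 1.4
Dual objective at y_3 = 1.4: reduced costs (9.4, -4.0), box minimizer x = (0.0, 11.0)
g(y_3) = b*y + (c1 - a1*y)*x1 + (c2 - a2*y)*x2 = 23*1.4 + 9.4*0.0 + (-4.0)*11.0 = 32.2 + 0.0 - 44.0 = -11.8


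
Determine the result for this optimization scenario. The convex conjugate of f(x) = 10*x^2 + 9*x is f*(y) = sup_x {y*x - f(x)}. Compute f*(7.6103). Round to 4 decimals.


f*(y) = sup_x {y*x - a*x^2 - b*x} = sup_x {(y-b)*x - a*x^2}
FOC: (y - b) - 2a*x = 0 => x* = (y - b)/(2a)
x* = (7.6103 - 9)/(2*10) = -0.0695
f*(7.6103) = (y-b)^2/(4a) = (7.6103 - 9)^2/(4*10)
= 1.9313/40 = 0.0483


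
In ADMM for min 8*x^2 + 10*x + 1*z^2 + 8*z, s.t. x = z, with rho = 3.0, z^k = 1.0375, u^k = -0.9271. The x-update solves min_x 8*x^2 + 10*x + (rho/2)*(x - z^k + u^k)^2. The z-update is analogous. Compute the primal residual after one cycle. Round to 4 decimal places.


ADMM iteration with rho = 3.0, z^k = 1.0375, u^k = -0.9271
Step 1: x-update.
Minimize 8*x^2 + 10*x + (3.0/2)*(x - 1.0375 - 0.9271)^2
FOC: (2*8 + 3.0)*x = -10 + 3.0*(1.0375 + 0.9271)
x^{k+1} = -0.2161
Step 2: z-update.
Minimize 1*z^2 + 8*z + (3.0/2)*(-0.2161 - z - 0.9271)^2
FOC: (2*1 + 3.0)*z = -8 + 3.0*(-0.2161 - 0.9271)
z^{k+1} = -2.2859
Step 3: u-update.
u^{k+1} = -0.9271 - 0.2161 + 2.2859 = 1.1427
Step 4: Primal residual = |-0.2161 + 2.2859| = 2.0698


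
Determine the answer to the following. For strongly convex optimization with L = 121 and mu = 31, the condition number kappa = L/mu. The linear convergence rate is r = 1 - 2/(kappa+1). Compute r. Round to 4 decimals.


Step 1: Compute the condition number.
kappa = L/mu = 121/31 = 3.9032
Step 2: Compute the convergence rate.
r = 1 - 2/(kappa + 1) = 1 - 2*mu/(L + mu) = (L - mu)/(L + mu) = 90/152 = 0.5921


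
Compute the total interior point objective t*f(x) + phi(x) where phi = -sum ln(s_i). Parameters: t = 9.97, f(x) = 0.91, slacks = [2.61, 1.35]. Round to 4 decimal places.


Step 1: Compute log-barrier.
ln values: [0.9594, 0.3001]
phi = -(0.9594 + 0.3001) = -1.2595
Step 2: Compute augmented objective.
t*f(x) = 9.97*0.91 = 9.0727
Total = 9.0727 - 1.2595 = 7.8132


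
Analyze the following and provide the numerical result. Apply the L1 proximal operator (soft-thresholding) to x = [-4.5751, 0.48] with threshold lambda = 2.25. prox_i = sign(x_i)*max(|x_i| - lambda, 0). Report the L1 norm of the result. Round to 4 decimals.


Soft-thresholding with lambda = 2.25:
prox(-4.5751) = sign(-4.5751)*max(|-4.5751| - 2.25, 0) = -2.3251
prox(0.48) = sign(0.48)*max(|0.48| - 2.25, 0) = 0.0
prox(x) = [-2.3251, 0.0]
||prox(x)||_1 = 2.3251 + 0.0 = 2.3251


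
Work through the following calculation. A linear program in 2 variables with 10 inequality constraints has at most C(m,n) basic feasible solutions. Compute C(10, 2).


Each vertex corresponds to some choice of n active constraints out of m, so the number of vertices is at most C(m, n) = m! / (n!(m-n)!).
m = 10, n = 2
Numerator: 10 * 9
Denominator: 2! = 2
C(10, 2) = 45


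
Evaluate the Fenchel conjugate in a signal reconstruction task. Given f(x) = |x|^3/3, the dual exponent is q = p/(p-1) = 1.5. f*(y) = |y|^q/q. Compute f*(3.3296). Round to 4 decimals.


The conjugate exponent q satisfies 1/p + 1/q = 1.
p = 3, so q = 3/(3 - 1) = 1.5
|y|^q = 3.3296^1.5 = 6.0756
f*(3.3296) = 6.0756 / 1.5 = 4.0504


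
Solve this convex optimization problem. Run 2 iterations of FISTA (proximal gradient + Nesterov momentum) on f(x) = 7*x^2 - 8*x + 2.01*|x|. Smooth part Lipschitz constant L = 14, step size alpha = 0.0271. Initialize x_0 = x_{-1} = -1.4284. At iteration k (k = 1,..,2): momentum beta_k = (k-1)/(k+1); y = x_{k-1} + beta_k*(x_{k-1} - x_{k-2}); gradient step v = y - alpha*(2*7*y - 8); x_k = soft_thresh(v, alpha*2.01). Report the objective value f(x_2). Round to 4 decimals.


FISTA on f(x) = 7*x^2 - 8*x + 2.01*|x|
L = 14, alpha = 0.0271
Iteration 1: beta = 0.0, y = -1.4284 + 0.0*(-1.4284 + 1.4284) = -1.4284
  grad(y) = -27.9976, v = y - alpha*grad = -0.6697
  prox(v) = soft_thresh(-0.6697, 0.0545) = -0.6152
Iteration 2: beta = 0.3333, y = -0.6152 + 0.3333*(-0.6152 + 1.4284) = -0.3441
  grad(y) = -12.8178, v = y - alpha*grad = 0.0032
  prox(v) = soft_thresh(0.0032, 0.0545) = 0.0
f(x_2) = 7*0.0^2 - 8*0.0 + 2.01*|0.0| = 0.0


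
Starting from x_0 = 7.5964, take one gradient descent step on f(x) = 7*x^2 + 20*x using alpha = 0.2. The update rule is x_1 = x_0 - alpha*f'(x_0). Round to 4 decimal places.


We compute the gradient at x_0 and apply the update.
f'(x) = 14*x + 20
f'(7.5964) = 14*7.5964 + 20 = 126.3496
x_1 = 7.5964 - 0.2*126.3496 = -17.6735


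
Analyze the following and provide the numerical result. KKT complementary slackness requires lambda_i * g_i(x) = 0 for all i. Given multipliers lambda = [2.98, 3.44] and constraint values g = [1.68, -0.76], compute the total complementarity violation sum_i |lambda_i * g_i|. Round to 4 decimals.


KKT complementary slackness check:
lambda_1 * g_1 = 2.98 * 1.68 = 5.0064
lambda_2 * g_2 = 3.44 * -0.76 = -2.6144
Total violation = 5.0064 + 2.6144 = 7.6208


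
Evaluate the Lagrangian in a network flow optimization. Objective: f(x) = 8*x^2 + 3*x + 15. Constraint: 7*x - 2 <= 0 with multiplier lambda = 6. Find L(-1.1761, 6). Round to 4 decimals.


Step 1: Evaluate f(x).
f(-1.1761) = 8*(-1.1761)^2 + 3*(-1.1761) + 15 = 22.5374
Step 2: Evaluate g(x).
g(-1.1761) = 7*-1.1761 - 2 = -10.2327
Step 3: Compute Lagrangian.
L = 22.5374 + 6*-10.2327 = -38.8588


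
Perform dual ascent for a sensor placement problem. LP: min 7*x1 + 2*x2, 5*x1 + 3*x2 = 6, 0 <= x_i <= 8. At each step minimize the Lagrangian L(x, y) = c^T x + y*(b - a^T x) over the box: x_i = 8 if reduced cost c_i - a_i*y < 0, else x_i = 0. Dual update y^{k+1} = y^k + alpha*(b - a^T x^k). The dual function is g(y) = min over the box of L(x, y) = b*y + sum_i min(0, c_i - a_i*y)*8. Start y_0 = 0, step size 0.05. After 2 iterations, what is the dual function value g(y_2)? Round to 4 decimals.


Dual ascent for LP: min 7*x1 + 2*x2, 5*x1 + 3*x2 = 6, 0 <= x_i <= 8
Step 1: y^k = 0.0, reduced costs: (7.0, 2.0)
  x^k = (0.0, 0.0), subgradient = b - a^T x = 6.0
  y^{k+1} = 0.0 + 0.05*6.0 = 0.3
Step 2: y^k = 0.3, reduced costs: (5.5, 1.1)
  x^k = (0.0, 0.0), subgradient = b - a^T x = 6.0
  y^{k+1} = 0.3 + 0.05*6.0 = 0.6
Dual objective at y_2 = 0.6: reduced costs (4.0, 0.2), box minimizer x = (0.0, 0.0)
g(y_2) = b*y + (c1 - a1*y)*x1 + (c2 - a2*y)*x2 = 6*0.6 + 4.0*0.0 + 0.2*0.0 = 3.6 + 0.0 + 0.0 = 3.6


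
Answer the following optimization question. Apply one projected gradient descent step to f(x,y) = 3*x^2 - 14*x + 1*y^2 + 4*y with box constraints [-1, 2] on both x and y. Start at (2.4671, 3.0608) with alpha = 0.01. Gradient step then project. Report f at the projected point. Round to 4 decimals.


Step 1: Compute gradient at (2.4671, 3.0608).
grad_x = 2*3*2.4671 - 14 = 0.8026
grad_y = 2*1*3.0608 + 4 = 10.1216
Step 2: Gradient step.
x_raw = 2.4671 - 0.01*0.8026 = 2.4591
y_raw = 3.0608 - 0.01*10.1216 = 2.9596
Step 3: Project onto [-1, 2].
x_proj = clip(2.4591) = 2.0
y_proj = clip(2.9596) = 2.0
Step 4: Evaluate f.
f(2.0, 2.0) = -4.0


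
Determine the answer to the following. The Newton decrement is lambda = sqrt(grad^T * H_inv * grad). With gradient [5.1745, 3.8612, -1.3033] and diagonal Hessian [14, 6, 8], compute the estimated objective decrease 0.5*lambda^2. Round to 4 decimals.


Step 1: H is diagonal, so H^(-1) * g = [0.3696, 0.6435, -0.1629].
Step 2: g^T H^(-1) g = sum_i g_i^2 / H_ii
  = (5.1745)^2/14 + (3.8612)^2/6 + (-1.3033)^2/8
  = 1.9125 + 2.4848 + 0.2123 = 4.6097
Step 3: Objective decrease = 0.5 * g^T H^(-1) g = 2.3048


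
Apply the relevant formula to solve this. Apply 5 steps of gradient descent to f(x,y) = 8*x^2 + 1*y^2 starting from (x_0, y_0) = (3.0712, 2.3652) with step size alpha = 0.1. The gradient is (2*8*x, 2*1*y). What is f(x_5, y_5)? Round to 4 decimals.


Gradient descent on f(x,y) = 8*x^2 + 1*y^2.
Starting point: (3.0712, 2.3652), alpha = 0.1
Step 1: grad_x = 2*8*3.0712 = 49.1392, grad_y = 2*1*2.3652 = 4.7304
  x_1 = 3.0712 - 0.1*49.1392 = -1.8427
  y_1 = 2.3652 - 0.1*4.7304 = 1.8922
Step 2: grad_x = 2*8*-1.8427 = -29.4835, grad_y = 2*1*1.8922 = 3.7843
  x_2 = -1.8427 - 0.1*-29.4835 = 1.1056
  y_2 = 1.8922 - 0.1*3.7843 = 1.5137
Step 3: grad_x = 2*8*1.1056 = 17.6901, grad_y = 2*1*1.5137 = 3.0275
  x_3 = 1.1056 - 0.1*17.6901 = -0.6634
  y_3 = 1.5137 - 0.1*3.0275 = 1.211
Step 4: grad_x = 2*8*-0.6634 = -10.6141, grad_y = 2*1*1.211 = 2.422
  x_4 = -0.6634 - 0.1*-10.6141 = 0.398
  y_4 = 1.211 - 0.1*2.422 = 0.9688
Step 5: grad_x = 2*8*0.398 = 6.3684, grad_y = 2*1*0.9688 = 1.9376
  x_5 = 0.398 - 0.1*6.3684 = -0.2388
  y_5 = 0.9688 - 0.1*1.9376 = 0.775
f(-0.2388, 0.775) = 8*(-0.2388)^2 + 1*0.775^2 = 1.0569


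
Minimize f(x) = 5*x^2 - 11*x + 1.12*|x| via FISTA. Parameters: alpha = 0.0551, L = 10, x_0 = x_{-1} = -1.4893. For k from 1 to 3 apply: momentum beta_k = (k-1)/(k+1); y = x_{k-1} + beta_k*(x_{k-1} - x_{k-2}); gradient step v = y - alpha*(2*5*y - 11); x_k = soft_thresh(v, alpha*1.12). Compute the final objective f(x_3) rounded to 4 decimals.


FISTA on f(x) = 5*x^2 - 11*x + 1.12*|x|
L = 10, alpha = 0.0551
Iteration 1: beta = 0.0, y = -1.4893 + 0.0*(-1.4893 + 1.4893) = -1.4893
  grad(y) = -25.893, v = y - alpha*grad = -0.0626
  prox(v) = soft_thresh(-0.0626, 0.0617) = -0.0009
Iteration 2: beta = 0.3333, y = -0.0009 + 0.3333*(-0.0009 + 1.4893) = 0.4953
  grad(y) = -6.0474, v = y - alpha*grad = 0.8285
  prox(v) = soft_thresh(0.8285, 0.0617) = 0.7668
Iteration 3: beta = 0.5, y = 0.7668 + 0.5*(0.7668 + 0.0009) = 1.1506
  grad(y) = 0.5058, v = y - alpha*grad = 1.1227
  prox(v) = soft_thresh(1.1227, 0.0617) = 1.061
f(x_3) = 5*1.061^2 - 11*1.061 + 1.12*|1.061| = -4.8541


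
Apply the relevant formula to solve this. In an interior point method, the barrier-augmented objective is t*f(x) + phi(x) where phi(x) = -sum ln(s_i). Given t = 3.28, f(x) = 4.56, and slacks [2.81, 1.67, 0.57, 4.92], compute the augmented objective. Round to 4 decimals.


Step 1: Compute log-barrier.
ln values: [1.0332, 0.5128, -0.5621, 1.5933]
phi = -(1.0332 + 0.5128 - 0.5621 + 1.5933) = -2.5772
Step 2: Compute augmented objective.
t*f(x) = 3.28*4.56 = 14.9568
Total = 14.9568 - 2.5772 = 12.3796


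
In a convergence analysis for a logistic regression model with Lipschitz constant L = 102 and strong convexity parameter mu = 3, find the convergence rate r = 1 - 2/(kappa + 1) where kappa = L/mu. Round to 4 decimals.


Step 1: Compute the condition number.
kappa = L/mu = 102/3 = 34.0
Step 2: Compute the convergence rate.
r = 1 - 2/(kappa + 1) = 1 - 2*mu/(L + mu) = (L - mu)/(L + mu) = 99/105 = 0.9429


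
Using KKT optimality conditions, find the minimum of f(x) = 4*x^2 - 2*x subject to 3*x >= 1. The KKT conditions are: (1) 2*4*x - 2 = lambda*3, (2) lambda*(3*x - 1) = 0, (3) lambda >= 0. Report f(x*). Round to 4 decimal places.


Step 1: Try lambda = 0 (constraint inactive).
x_unc = 2/(2*4) = 0.25
Check: 3*0.25 = 0.75 < 1 -- violated!
Step 2: Constraint must be active: 3*x = 1
x* = 1/3 = 0.3333 (rounded; the exact value 1/3 is used below)
lambda = (2*4*(1/3) - 2)/3 = 0.2222
Step 3: Compute optimal value.
f(x*) = 4*(1/3)^2 - 2*(1/3) = -0.2222


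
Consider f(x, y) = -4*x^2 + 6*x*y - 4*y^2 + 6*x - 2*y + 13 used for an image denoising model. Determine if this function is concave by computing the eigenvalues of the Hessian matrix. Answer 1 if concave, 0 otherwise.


The Hessian of f(x,y) = -4*x^2 + 6*x*y - 4*y^2 + 6*x - 2*y + 13 is:
H = [[-8, 6], [6, -8]]
Trace = -8 - 8 = -16
Determinant = -8*-8 - (6)^2 = 28
Discriminant = (-16)^2 - 4*28 = 144.0
Eigenvalues: lambda_1 = -14.0, lambda_2 = -2.0
The function is concave.

1


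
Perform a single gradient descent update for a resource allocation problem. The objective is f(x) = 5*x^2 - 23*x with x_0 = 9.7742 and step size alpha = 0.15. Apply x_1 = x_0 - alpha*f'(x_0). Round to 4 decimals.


We compute the gradient at x_0 and apply the update.
f'(x) = 10*x - 23
f'(9.7742) = 10*9.7742 - 23 = 74.742
x_1 = 9.7742 - 0.15*74.742 = -1.4371


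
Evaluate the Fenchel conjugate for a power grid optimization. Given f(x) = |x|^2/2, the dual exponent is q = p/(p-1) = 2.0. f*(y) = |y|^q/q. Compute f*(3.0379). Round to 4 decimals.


The conjugate exponent q satisfies 1/p + 1/q = 1.
p = 2, so q = 2/(2 - 1) = 2.0
|y|^q = 3.0379^2.0 = 9.2288
f*(3.0379) = 9.2288 / 2.0 = 4.6144


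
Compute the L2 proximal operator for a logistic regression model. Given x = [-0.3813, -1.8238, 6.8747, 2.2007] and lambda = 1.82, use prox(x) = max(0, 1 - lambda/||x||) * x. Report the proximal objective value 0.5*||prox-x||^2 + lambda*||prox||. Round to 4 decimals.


Step 1: Compute ||x||.
||x|| = 7.4549
Step 2: Compute scaling factor.
scale = max(0, 1 - 1.82/7.4549) = 0.7559
Step 3: prox(x) = [-0.2882, -1.3785, 5.1964, 1.6634]
||prox(x)|| = 5.6349
Step 4: Proximal objective.
0.5*||prox-x||^2 = 1.6562
lambda*||prox|| = 10.2555
Total = 11.9118


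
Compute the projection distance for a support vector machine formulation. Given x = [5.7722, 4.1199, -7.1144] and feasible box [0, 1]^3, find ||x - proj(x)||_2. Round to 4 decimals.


Project each component onto [0, 1].
clip(5.7722) = 1.0, clip(4.1199) = 1.0, clip(-7.1144) = 0.0
Projection = [1.0, 1.0, 0.0]
Squared diffs: [22.7739, 9.7338, 50.6147]
Distance = sqrt(83.1224) = 9.1171


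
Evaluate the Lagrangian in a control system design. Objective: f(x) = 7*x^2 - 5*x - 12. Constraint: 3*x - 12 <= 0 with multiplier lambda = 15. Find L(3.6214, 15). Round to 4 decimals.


Step 1: Evaluate f(x).
f(3.6214) = 7*3.6214^2 - 5*3.6214 - 12 = 61.6948
Step 2: Evaluate g(x).
g(3.6214) = 3*3.6214 - 12 = -1.1358
Step 3: Compute Lagrangian.
L = 61.6948 + 15*-1.1358 = 44.6578


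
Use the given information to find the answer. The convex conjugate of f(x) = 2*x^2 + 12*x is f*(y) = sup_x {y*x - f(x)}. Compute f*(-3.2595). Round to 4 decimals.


f*(y) = sup_x {y*x - a*x^2 - b*x} = sup_x {(y-b)*x - a*x^2}
FOC: (y - b) - 2a*x = 0 => x* = (y - b)/(2a)
x* = (-3.2595 - 12)/(2*2) = -3.8149
f*(-3.2595) = (y-b)^2/(4a) = (-3.2595 - 12)^2/(4*2)
= 232.8523/8 = 29.1065


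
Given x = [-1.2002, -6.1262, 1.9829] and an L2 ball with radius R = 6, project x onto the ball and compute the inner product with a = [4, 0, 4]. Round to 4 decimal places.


Step 1: Compute ||x|| (intermediates to 6 decimals).
||x|| = sqrt((-1.2002)^2 + (-6.1262)^2 + 1.9829^2) = 6.550015
Step 2: Project.
Since ||x|| > R, scale = R/||x|| = 6/6.550015 = 0.916028, proj(x) = scale * x
proj(x) = [-1.099417, -5.611771, 1.816392]
Step 3: Dot product.
a^T * proj(x) = 4*(-1.099417) + 0*(-5.611771) + 4*1.816392 = 2.8679


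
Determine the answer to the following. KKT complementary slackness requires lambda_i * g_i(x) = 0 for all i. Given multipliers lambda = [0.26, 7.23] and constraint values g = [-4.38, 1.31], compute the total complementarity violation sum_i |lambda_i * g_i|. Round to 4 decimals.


KKT complementary slackness check:
lambda_1 * g_1 = 0.26 * -4.38 = -1.1388
lambda_2 * g_2 = 7.23 * 1.31 = 9.4713
Total violation = 1.1388 + 9.4713 = 10.6101


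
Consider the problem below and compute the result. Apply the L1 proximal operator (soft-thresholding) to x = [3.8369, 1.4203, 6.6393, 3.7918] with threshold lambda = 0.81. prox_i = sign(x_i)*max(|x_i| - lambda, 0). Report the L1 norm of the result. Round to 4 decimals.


Soft-thresholding with lambda = 0.81:
prox(3.8369) = sign(3.8369)*max(|3.8369| - 0.81, 0) = 3.0269
prox(1.4203) = sign(1.4203)*max(|1.4203| - 0.81, 0) = 0.6103
prox(6.6393) = sign(6.6393)*max(|6.6393| - 0.81, 0) = 5.8293
prox(3.7918) = sign(3.7918)*max(|3.7918| - 0.81, 0) = 2.9818
prox(x) = [3.0269, 0.6103, 5.8293, 2.9818]
||prox(x)||_1 = 3.0269 + 0.6103 + 5.8293 + 2.9818 = 12.4483


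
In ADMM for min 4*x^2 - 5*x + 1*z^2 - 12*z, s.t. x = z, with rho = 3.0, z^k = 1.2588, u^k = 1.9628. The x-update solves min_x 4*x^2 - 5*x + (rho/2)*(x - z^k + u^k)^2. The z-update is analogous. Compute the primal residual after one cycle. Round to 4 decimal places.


ADMM iteration with rho = 3.0, z^k = 1.2588, u^k = 1.9628
Step 1: x-update.
Minimize 4*x^2 - 5*x + (3.0/2)*(x - 1.2588 + 1.9628)^2
FOC: (2*4 + 3.0)*x = 5 + 3.0*(1.2588 - 1.9628)
x^{k+1} = 0.2625
Step 2: z-update.
Minimize 1*z^2 - 12*z + (3.0/2)*(0.2625 - z + 1.9628)^2
FOC: (2*1 + 3.0)*z = 12 + 3.0*(0.2625 + 1.9628)
z^{k+1} = 3.7352
Step 3: u-update.
u^{k+1} = 1.9628 + 0.2625 - 3.7352 = -1.5099
Step 4: Primal residual = |0.2625 - 3.7352| = 3.4727


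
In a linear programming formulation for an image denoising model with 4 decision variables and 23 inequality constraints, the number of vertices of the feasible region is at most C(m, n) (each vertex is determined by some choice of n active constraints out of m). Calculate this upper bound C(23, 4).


Each vertex corresponds to some choice of n active constraints out of m, so the number of vertices is at most C(m, n) = m! / (n!(m-n)!).
m = 23, n = 4
Numerator: 23 * 22 * 21 * 20
Denominator: 4! = 24
C(23, 4) = 8855


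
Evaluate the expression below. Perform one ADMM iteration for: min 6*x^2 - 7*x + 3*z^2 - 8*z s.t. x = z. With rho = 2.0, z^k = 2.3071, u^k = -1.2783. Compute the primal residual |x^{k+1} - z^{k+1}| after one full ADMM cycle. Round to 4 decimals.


ADMM iteration with rho = 2.0, z^k = 2.3071, u^k = -1.2783
Step 1: x-update.
Minimize 6*x^2 - 7*x + (2.0/2)*(x - 2.3071 - 1.2783)^2
FOC: (2*6 + 2.0)*x = 7 + 2.0*(2.3071 + 1.2783)
x^{k+1} = 1.0122
Step 2: z-update.
Minimize 3*z^2 - 8*z + (2.0/2)*(1.0122 - z - 1.2783)^2
FOC: (2*3 + 2.0)*z = 8 + 2.0*(1.0122 - 1.2783)
z^{k+1} = 0.9335
Step 3: u-update.
u^{k+1} = -1.2783 + 1.0122 - 0.9335 = -1.1996
Step 4: Primal residual = |1.0122 - 0.9335| = 0.0787


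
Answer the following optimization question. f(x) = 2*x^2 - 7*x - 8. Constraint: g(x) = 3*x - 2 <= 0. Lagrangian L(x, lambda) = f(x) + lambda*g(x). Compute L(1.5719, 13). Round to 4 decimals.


Step 1: Evaluate f(x).
f(1.5719) = 2*1.5719^2 - 7*1.5719 - 8 = -14.0616
Step 2: Evaluate g(x).
g(1.5719) = 3*1.5719 - 2 = 2.7157
Step 3: Compute Lagrangian.
L = -14.0616 + 13*2.7157 = 21.2425


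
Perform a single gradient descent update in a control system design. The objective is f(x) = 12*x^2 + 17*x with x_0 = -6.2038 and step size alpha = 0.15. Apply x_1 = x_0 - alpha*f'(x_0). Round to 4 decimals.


We compute the gradient at x_0 and apply the update.
f'(x) = 24*x + 17
f'(-6.2038) = 24*-6.2038 + 17 = -131.8912
x_1 = -6.2038 - 0.15*-131.8912 = 13.5799


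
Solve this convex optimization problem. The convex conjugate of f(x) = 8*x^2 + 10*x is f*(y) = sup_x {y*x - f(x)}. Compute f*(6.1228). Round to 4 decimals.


f*(y) = sup_x {y*x - a*x^2 - b*x} = sup_x {(y-b)*x - a*x^2}
FOC: (y - b) - 2a*x = 0 => x* = (y - b)/(2a)
x* = (6.1228 - 10)/(2*8) = -0.2423
f*(6.1228) = (y-b)^2/(4a) = (6.1228 - 10)^2/(4*8)
= 15.0327/32 = 0.4698


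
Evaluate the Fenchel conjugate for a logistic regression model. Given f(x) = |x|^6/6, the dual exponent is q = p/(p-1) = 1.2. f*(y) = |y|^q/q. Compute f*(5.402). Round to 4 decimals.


The conjugate exponent q satisfies 1/p + 1/q = 1.
p = 6, so q = 6/(6 - 1) = 1.2
|y|^q = 5.402^1.2 = 7.5695
f*(5.402) = 7.5695 / 1.2 = 6.3079


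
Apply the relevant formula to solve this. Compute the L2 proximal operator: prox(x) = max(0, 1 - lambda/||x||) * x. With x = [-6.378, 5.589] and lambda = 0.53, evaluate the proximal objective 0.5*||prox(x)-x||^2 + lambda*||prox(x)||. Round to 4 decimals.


Step 1: Compute ||x||.
||x|| = 8.4803
Step 2: Compute scaling factor.
scale = max(0, 1 - 0.53/8.4803) = 0.9375
Step 3: prox(x) = [-5.9794, 5.2397]
||prox(x)|| = 7.9503
Step 4: Proximal objective.
0.5*||prox-x||^2 = 0.1405
lambda*||prox|| = 4.2137
Total = 4.3541


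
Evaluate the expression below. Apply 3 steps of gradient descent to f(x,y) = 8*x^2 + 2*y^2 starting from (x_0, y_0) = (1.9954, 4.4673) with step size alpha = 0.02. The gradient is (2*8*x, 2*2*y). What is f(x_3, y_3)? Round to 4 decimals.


Gradient descent on f(x,y) = 8*x^2 + 2*y^2.
Starting point: (1.9954, 4.4673), alpha = 0.02
Step 1: grad_x = 2*8*1.9954 = 31.9264, grad_y = 2*2*4.4673 = 17.8692
  x_1 = 1.9954 - 0.02*31.9264 = 1.3569
  y_1 = 4.4673 - 0.02*17.8692 = 4.1099
Step 2: grad_x = 2*8*1.3569 = 21.71, grad_y = 2*2*4.1099 = 16.4397
  x_2 = 1.3569 - 0.02*21.71 = 0.9227
  y_2 = 4.1099 - 0.02*16.4397 = 3.7811
Step 3: grad_x = 2*8*0.9227 = 14.7628, grad_y = 2*2*3.7811 = 15.1245
  x_3 = 0.9227 - 0.02*14.7628 = 0.6274
  y_3 = 3.7811 - 0.02*15.1245 = 3.4786
f(0.6274, 3.4786) = 8*0.6274^2 + 2*3.4786^2 = 27.351


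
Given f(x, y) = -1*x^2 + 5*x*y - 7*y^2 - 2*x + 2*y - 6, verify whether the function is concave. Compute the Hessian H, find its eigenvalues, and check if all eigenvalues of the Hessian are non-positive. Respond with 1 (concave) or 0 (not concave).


The Hessian of f(x,y) = -1*x^2 + 5*x*y - 7*y^2 - 2*x + 2*y - 6 is:
H = [[-2, 5], [5, -14]]
Trace = -2 - 14 = -16
Determinant = -2*-14 - (5)^2 = 3
Discriminant = (-16)^2 - 4*3 = 244.0
Eigenvalues: lambda_1 = -15.8102, lambda_2 = -0.1898
The function is concave.

1


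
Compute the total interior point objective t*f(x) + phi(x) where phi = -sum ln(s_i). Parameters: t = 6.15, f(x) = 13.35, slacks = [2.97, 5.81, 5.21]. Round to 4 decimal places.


Step 1: Compute log-barrier.
ln values: [1.0886, 1.7596, 1.6506]
phi = -(1.0886 + 1.7596 + 1.6506) = -4.4987
Step 2: Compute augmented objective.
t*f(x) = 6.15*13.35 = 82.1025
Total = 82.1025 - 4.4987 = 77.6038


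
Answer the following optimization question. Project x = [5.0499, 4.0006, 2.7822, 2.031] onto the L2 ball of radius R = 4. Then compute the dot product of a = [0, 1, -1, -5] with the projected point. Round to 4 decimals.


Step 1: Compute ||x|| (intermediates to 6 decimals).
||x|| = sqrt(5.0499^2 + 4.0006^2 + 2.7822^2 + 2.031^2) = 7.305607
Step 2: Project.
Since ||x|| > R, scale = R/||x|| = 4/7.305607 = 0.547525, proj(x) = scale * x
proj(x) = [2.764946, 2.190429, 1.523324, 1.112023]
Step 3: Dot product.
a^T * proj(x) = 0*2.764946 + 1*2.190429 - 1*1.523324 - 5*1.112023 = -4.893
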